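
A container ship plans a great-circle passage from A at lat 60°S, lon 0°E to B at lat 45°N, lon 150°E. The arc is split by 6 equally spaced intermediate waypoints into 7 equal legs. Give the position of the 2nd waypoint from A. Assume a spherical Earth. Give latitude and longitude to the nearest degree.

Write both endpoints as unit vectors p₁, p₂ with components (cos φ cos λ, cos φ sin λ, sin φ).
The central angle between the endpoints is δ = arccos(p₁·p₂) ≈ 2.735 rad (156.7°).
Interpolate at f = 2/7 with slerp weights a = sin((1−f)δ)/sin δ ≈ 2.347, b = sin(fδ)/sin δ ≈ 1.782.
p = a·p₁ + b·p₂ ≈ (0.082, 0.630, -0.772); φ = arcsin(p_z) ≈ -50.56°, λ = atan2(p_y, p_x) ≈ 82.57°.

≈ lat 51°S, lon 83°E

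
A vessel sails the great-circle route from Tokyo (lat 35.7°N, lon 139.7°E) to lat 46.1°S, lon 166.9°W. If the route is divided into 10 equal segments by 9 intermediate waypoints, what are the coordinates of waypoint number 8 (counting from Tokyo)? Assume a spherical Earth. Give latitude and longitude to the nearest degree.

Write both endpoints as unit vectors p₁, p₂ with components (cos φ cos λ, cos φ sin λ, sin φ).
The central angle between the endpoints is δ = arccos(p₁·p₂) ≈ 1.656 rad (94.9°).
Interpolate at f = 8/10 with slerp weights a = sin((1−f)δ)/sin δ ≈ 0.326, b = sin(fδ)/sin δ ≈ 0.973.
p = a·p₁ + b·p₂ ≈ (-0.859, 0.018, -0.511); φ = arcsin(p_z) ≈ -30.73°, λ = atan2(p_y, p_x) ≈ 178.77°.

≈ lat 31°S, lon 179°E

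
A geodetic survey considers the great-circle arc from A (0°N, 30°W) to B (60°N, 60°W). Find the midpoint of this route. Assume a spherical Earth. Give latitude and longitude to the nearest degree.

≈ (31°N, 40°W)

Write both endpoints as unit vectors p₁, p₂ with components (cos φ cos λ, cos φ sin λ, sin φ).
The central angle between the endpoints is δ = arccos(p₁·p₂) ≈ 1.123 rad (64.3°).
Interpolate at f = 1/2 with slerp weights a = sin((1−f)δ)/sin δ ≈ 0.591, b = sin(fδ)/sin δ ≈ 0.591.
p = a·p₁ + b·p₂ ≈ (0.659, -0.551, 0.512); φ = arcsin(p_z) ≈ 30.77°, λ = atan2(p_y, p_x) ≈ -39.90°.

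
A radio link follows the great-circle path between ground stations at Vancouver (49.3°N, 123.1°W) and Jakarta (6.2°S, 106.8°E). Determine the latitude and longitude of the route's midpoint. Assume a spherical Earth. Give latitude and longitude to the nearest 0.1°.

≈ (40.5°N, 147.8°E)

Write both endpoints as unit vectors p₁, p₂ with components (cos φ cos λ, cos φ sin λ, sin φ).
The central angle between the endpoints is δ = arccos(p₁·p₂) ≈ 2.094 rad (120.0°).
Interpolate at f = 1/2 with slerp weights a = sin((1−f)δ)/sin δ ≈ 0.999, b = sin(fδ)/sin δ ≈ 0.999.
p = a·p₁ + b·p₂ ≈ (-0.643, 0.405, 0.650); φ = arcsin(p_z) ≈ 40.53°, λ = atan2(p_y, p_x) ≈ 147.78°.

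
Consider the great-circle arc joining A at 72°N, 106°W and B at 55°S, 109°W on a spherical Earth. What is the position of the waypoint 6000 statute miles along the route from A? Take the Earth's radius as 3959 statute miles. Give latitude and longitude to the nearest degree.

Write both endpoints as unit vectors p₁, p₂ with components (cos φ cos λ, cos φ sin λ, sin φ).
The central angle between the endpoints is δ = arccos(p₁·p₂) ≈ 2.217 rad (127.0°). The total great-circle distance is δ·R ≈ 2.217 × 3959 ≈ 8777 mi, so the target fraction is f = 6000/8777 ≈ 0.684.
Interpolate at f ≈ 0.684 with slerp weights a = sin((1−f)δ)/sin δ ≈ 0.808, b = sin(fδ)/sin δ ≈ 1.251.
p = a·p₁ + b·p₂ ≈ (-0.302, -0.918, -0.256); φ = arcsin(p_z) ≈ -14.82°, λ = atan2(p_y, p_x) ≈ -108.23°.

≈ 15°S, 108°W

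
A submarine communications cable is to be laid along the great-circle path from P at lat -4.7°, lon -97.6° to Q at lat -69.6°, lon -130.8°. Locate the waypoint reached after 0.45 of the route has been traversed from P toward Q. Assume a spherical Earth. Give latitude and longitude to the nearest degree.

Write both endpoints as unit vectors p₁, p₂ with components (cos φ cos λ, cos φ sin λ, sin φ).
The central angle between the endpoints is δ = arccos(p₁·p₂) ≈ 1.194 rad (68.4°).
Interpolate at f = 0.45 with slerp weights a = sin((1−f)δ)/sin δ ≈ 0.657, b = sin(fδ)/sin δ ≈ 0.551.
p = a·p₁ + b·p₂ ≈ (-0.212, -0.794, -0.570); φ = arcsin(p_z) ≈ -34.74°, λ = atan2(p_y, p_x) ≈ -104.95°.

≈ lat -35°, lon -105°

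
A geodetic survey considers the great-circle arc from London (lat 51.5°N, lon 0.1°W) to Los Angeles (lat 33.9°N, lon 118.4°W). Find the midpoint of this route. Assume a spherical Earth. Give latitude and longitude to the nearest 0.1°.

Convert each endpoint to a unit vector on the sphere (x = cos φ cos λ, y = cos φ sin λ, z = sin φ).
The central angle between the endpoints is δ = arccos(p₁·p₂) ≈ 1.378 rad (79.0°).
Interpolate at f = 1/2 with slerp weights a = sin((1−f)δ)/sin δ ≈ 0.648, b = sin(fδ)/sin δ ≈ 0.648.
p = a·p₁ + b·p₂ ≈ (0.148, -0.474, 0.868); φ = arcsin(p_z) ≈ 60.26°, λ = atan2(p_y, p_x) ≈ -72.70°.

≈ lat 60.3°N, lon 72.7°W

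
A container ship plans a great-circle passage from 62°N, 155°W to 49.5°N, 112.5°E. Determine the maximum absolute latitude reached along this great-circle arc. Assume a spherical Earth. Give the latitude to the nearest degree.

The great circle lies in the plane with unit normal n̂ = (p₁ × p₂)/|p₁ × p₂|.
Here n̂_z ≈ -0.405; the vertex latitude is φ_max = arccos|n̂_z| ≈ 66.1°.
Check via Clairaut: cos φ_max = |cos φ₁| · sin C = cos(62.0°)·sin(59.5°) ≈ 0.405, again giving ≈ 66.1°.

≈ 66°N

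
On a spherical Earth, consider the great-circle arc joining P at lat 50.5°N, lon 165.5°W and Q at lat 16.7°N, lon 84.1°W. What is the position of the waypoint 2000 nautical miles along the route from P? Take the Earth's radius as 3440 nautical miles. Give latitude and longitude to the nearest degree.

≈ lat 42°N, lon 118°W

From cos δ = sin φ₁ sin φ₂ + cos φ₁ cos φ₂ cos Δλ, the central angle is δ ≈ 1.253 rad (71.8°). The total great-circle distance is δ·R ≈ 1.253 × 3440 ≈ 4309 nmi, so the target fraction is f = 2000/4309 ≈ 0.464.
Interpolate at f ≈ 0.464 with slerp weights a = sin((1−f)δ)/sin δ ≈ 0.655, b = sin(fδ)/sin δ ≈ 0.578.
p = a·p₁ + b·p₂ ≈ (-0.346, -0.655, 0.671); φ = arcsin(p_z) ≈ 42.18°, λ = atan2(p_y, p_x) ≈ -117.86°.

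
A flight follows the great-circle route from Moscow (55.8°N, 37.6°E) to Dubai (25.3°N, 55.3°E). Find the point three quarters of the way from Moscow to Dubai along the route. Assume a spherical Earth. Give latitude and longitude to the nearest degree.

Convert each endpoint to a unit vector on the sphere (x = cos φ cos λ, y = cos φ sin λ, z = sin φ).
The central angle between the endpoints is δ = arccos(p₁·p₂) ≈ 0.578 rad (33.1°).
Interpolate at f = 3/4 with slerp weights a = sin((1−f)δ)/sin δ ≈ 0.264, b = sin(fδ)/sin δ ≈ 0.769.
p = a·p₁ + b·p₂ ≈ (0.513, 0.662, 0.547); φ = arcsin(p_z) ≈ 33.13°, λ = atan2(p_y, p_x) ≈ 52.22°.

≈ 33°N, 52°E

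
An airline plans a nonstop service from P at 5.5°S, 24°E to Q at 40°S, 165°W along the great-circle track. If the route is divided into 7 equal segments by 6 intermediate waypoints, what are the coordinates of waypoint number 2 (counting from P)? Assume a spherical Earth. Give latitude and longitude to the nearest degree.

≈ 43°S, 32°E

The haversine formula gives a central angle δ ≈ 2.334 rad (133.8°) between the endpoints.
Interpolate at f = 2/7 with slerp weights a = sin((1−f)δ)/sin δ ≈ 1.378, b = sin(fδ)/sin δ ≈ 0.856.
p = a·p₁ + b·p₂ ≈ (0.619, 0.388, -0.683); φ = arcsin(p_z) ≈ -43.04°, λ = atan2(p_y, p_x) ≈ 32.07°.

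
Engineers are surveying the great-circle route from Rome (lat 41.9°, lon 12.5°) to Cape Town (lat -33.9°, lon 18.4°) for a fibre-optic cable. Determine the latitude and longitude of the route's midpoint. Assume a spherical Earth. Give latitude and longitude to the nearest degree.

≈ lat 4°, lon 16°

Write both endpoints as unit vectors p₁, p₂ with components (cos φ cos λ, cos φ sin λ, sin φ).
The central angle between the endpoints is δ = arccos(p₁·p₂) ≈ 1.326 rad (76.0°).
Interpolate at f = 1/2 with slerp weights a = sin((1−f)δ)/sin δ ≈ 0.634, b = sin(fδ)/sin δ ≈ 0.634.
p = a·p₁ + b·p₂ ≈ (0.961, 0.268, 0.070); φ = arcsin(p_z) ≈ 4.01°, λ = atan2(p_y, p_x) ≈ 15.61°.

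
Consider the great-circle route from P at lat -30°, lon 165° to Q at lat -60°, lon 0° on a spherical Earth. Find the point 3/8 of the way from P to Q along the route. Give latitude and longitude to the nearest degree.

≈ lat -63°, lon 156°

Write both endpoints as unit vectors p₁, p₂ with components (cos φ cos λ, cos φ sin λ, sin φ).
The central angle between the endpoints is δ = arccos(p₁·p₂) ≈ 1.556 rad (89.2°).
Interpolate at f = 3/8 with slerp weights a = sin((1−f)δ)/sin δ ≈ 0.826, b = sin(fδ)/sin δ ≈ 0.551.
p = a·p₁ + b·p₂ ≈ (-0.416, 0.185, -0.890); φ = arcsin(p_z) ≈ -62.92°, λ = atan2(p_y, p_x) ≈ 155.99°.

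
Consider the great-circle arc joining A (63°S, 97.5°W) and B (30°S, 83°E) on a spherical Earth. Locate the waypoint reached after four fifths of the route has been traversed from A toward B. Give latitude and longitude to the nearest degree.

The haversine formula gives a central angle δ ≈ 1.518 rad (87.0°) between the endpoints.
Interpolate at f = 4/5 with slerp weights a = sin((1−f)δ)/sin δ ≈ 0.299, b = sin(fδ)/sin δ ≈ 0.939.
p = a·p₁ + b·p₂ ≈ (0.081, 0.672, -0.736); φ = arcsin(p_z) ≈ -47.40°, λ = atan2(p_y, p_x) ≈ 83.10°.

≈ (47°S, 83°E)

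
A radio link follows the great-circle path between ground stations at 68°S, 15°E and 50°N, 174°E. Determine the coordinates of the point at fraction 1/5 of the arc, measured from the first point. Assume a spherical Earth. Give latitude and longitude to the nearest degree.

≈ 70°S, 114°E

Write both endpoints as unit vectors p₁, p₂ with components (cos φ cos λ, cos φ sin λ, sin φ).
The central angle between the endpoints is δ = arccos(p₁·p₂) ≈ 2.779 rad (159.2°).
Interpolate at f = 1/5 with slerp weights a = sin((1−f)δ)/sin δ ≈ 2.241, b = sin(fδ)/sin δ ≈ 1.489.
p = a·p₁ + b·p₂ ≈ (-0.141, 0.317, -0.938); φ = arcsin(p_z) ≈ -69.69°, λ = atan2(p_y, p_x) ≈ 113.89°.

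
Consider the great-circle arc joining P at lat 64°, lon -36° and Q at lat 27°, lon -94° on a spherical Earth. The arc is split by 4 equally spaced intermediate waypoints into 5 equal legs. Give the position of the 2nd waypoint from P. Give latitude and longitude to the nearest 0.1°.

≈ lat 52.7°, lon -70.2°

From cos δ = sin φ₁ sin φ₂ + cos φ₁ cos φ₂ cos Δλ, the central angle is δ ≈ 0.908 rad (52.0°).
Interpolate at f = 2/5 with slerp weights a = sin((1−f)δ)/sin δ ≈ 0.657, b = sin(fδ)/sin δ ≈ 0.451.
p = a·p₁ + b·p₂ ≈ (0.205, -0.570, 0.796); φ = arcsin(p_z) ≈ 52.71°, λ = atan2(p_y, p_x) ≈ -70.21°.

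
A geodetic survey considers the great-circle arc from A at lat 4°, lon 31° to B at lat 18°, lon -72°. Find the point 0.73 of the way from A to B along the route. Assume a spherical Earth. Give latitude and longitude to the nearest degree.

Convert each endpoint to a unit vector on the sphere (x = cos φ cos λ, y = cos φ sin λ, z = sin φ).
The central angle between the endpoints is δ = arccos(p₁·p₂) ≈ 1.764 rad (101.1°).
Interpolate at f = 0.73 with slerp weights a = sin((1−f)δ)/sin δ ≈ 0.467, b = sin(fδ)/sin δ ≈ 0.978.
p = a·p₁ + b·p₂ ≈ (0.687, -0.645, 0.335); φ = arcsin(p_z) ≈ 19.57°, λ = atan2(p_y, p_x) ≈ -43.19°.

≈ lat 20°, lon -43°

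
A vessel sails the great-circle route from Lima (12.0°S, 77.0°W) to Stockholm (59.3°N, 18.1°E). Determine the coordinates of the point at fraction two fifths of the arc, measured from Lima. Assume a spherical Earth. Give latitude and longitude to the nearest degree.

≈ 23°N, 55°W

Convert each endpoint to a unit vector on the sphere (x = cos φ cos λ, y = cos φ sin λ, z = sin φ).
The central angle between the endpoints is δ = arccos(p₁·p₂) ≈ 1.796 rad (102.9°).
Interpolate at f = 2/5 with slerp weights a = sin((1−f)δ)/sin δ ≈ 0.904, b = sin(fδ)/sin δ ≈ 0.675.
p = a·p₁ + b·p₂ ≈ (0.526, -0.754, 0.393); φ = arcsin(p_z) ≈ 23.12°, λ = atan2(p_y, p_x) ≈ -55.08°.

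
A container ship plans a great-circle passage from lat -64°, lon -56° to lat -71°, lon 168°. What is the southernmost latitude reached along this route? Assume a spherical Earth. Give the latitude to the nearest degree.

≈ -81°

The great circle lies in the plane with unit normal n̂ = (p₁ × p₂)/|p₁ × p₂|.
Here n̂_z ≈ -0.149; the vertex latitude is φ_max = arccos|n̂_z| ≈ 81.4°.
Check via Clairaut: cos φ_max = |cos φ₁| · sin C = cos(64.0°)·sin(160.1°) ≈ 0.149, again giving ≈ 81.4°.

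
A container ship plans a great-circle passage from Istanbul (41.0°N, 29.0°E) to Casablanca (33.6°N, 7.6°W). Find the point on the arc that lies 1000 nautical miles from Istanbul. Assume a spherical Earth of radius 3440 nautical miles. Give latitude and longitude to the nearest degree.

Convert each endpoint to a unit vector on the sphere (x = cos φ cos λ, y = cos φ sin λ, z = sin φ).
The central angle between the endpoints is δ = arccos(p₁·p₂) ≈ 0.520 rad (29.8°). The total great-circle distance is δ·R ≈ 0.520 × 3440 ≈ 1789 nmi, so the target fraction is f = 1000/1789 ≈ 0.559.
Interpolate at f ≈ 0.559 with slerp weights a = sin((1−f)δ)/sin δ ≈ 0.458, b = sin(fδ)/sin δ ≈ 0.577.
p = a·p₁ + b·p₂ ≈ (0.778, 0.104, 0.619); φ = arcsin(p_z) ≈ 38.27°, λ = atan2(p_y, p_x) ≈ 7.61°.

≈ (38°N, 8°E)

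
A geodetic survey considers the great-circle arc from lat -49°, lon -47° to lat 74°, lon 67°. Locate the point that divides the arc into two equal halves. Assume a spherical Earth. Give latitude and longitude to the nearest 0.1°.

≈ lat 19.0°, lon -22.2°

Convert each endpoint to a unit vector on the sphere (x = cos φ cos λ, y = cos φ sin λ, z = sin φ).
The central angle between the endpoints is δ = arccos(p₁·p₂) ≈ 2.496 rad (143.0°).
Interpolate at f = 1/2 with slerp weights a = sin((1−f)δ)/sin δ ≈ 1.577, b = sin(fδ)/sin δ ≈ 1.577.
p = a·p₁ + b·p₂ ≈ (0.876, -0.357, 0.326); φ = arcsin(p_z) ≈ 19.01°, λ = atan2(p_y, p_x) ≈ -22.16°.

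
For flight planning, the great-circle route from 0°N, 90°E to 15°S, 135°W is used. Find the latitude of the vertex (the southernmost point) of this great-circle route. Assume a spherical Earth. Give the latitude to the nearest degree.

≈ 21°S

The great circle lies in the plane with unit normal n̂ = (p₁ × p₂)/|p₁ × p₂|.
Here n̂_z ≈ +0.935; the vertex latitude is φ_max = arccos|n̂_z| ≈ 20.8°.
Check via Clairaut: cos φ_max = |cos φ₁| · sin C = cos(0.0°)·sin(110.8°) ≈ 0.935, again giving ≈ 20.8°.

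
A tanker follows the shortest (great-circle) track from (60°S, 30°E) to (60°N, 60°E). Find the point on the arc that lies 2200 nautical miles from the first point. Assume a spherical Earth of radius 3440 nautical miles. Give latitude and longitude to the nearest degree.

The haversine formula gives a central angle δ ≈ 2.134 rad (122.2°) between the endpoints. The total great-circle distance is δ·R ≈ 2.134 × 3440 ≈ 7339 nmi, so the target fraction is f = 2200/7339 ≈ 0.300.
Interpolate at f ≈ 0.300 with slerp weights a = sin((1−f)δ)/sin δ ≈ 1.179, b = sin(fδ)/sin δ ≈ 0.706.
p = a·p₁ + b·p₂ ≈ (0.687, 0.600, -0.410); φ = arcsin(p_z) ≈ -24.19°, λ = atan2(p_y, p_x) ≈ 41.15°.

≈ (24°S, 41°E)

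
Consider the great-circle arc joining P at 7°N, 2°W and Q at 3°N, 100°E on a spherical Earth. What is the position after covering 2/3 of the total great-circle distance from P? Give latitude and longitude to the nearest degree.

Write both endpoints as unit vectors p₁, p₂ with components (cos φ cos λ, cos φ sin λ, sin φ).
The central angle between the endpoints is δ = arccos(p₁·p₂) ≈ 1.772 rad (101.5°).
Interpolate at f = 2/3 with slerp weights a = sin((1−f)δ)/sin δ ≈ 0.568, b = sin(fδ)/sin δ ≈ 0.944.
p = a·p₁ + b·p₂ ≈ (0.400, 0.909, 0.119); φ = arcsin(p_z) ≈ 6.82°, λ = atan2(p_y, p_x) ≈ 66.24°.

≈ 7°N, 66°E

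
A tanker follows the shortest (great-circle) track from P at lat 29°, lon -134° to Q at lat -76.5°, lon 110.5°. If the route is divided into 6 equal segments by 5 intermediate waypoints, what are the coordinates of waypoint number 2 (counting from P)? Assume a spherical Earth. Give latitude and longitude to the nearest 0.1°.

≈ lat -11.2°, lon -143.9°

The haversine formula gives a central angle δ ≈ 2.164 rad (124.0°) between the endpoints.
Interpolate at f = 2/6 with slerp weights a = sin((1−f)δ)/sin δ ≈ 1.196, b = sin(fδ)/sin δ ≈ 0.797.
p = a·p₁ + b·p₂ ≈ (-0.792, -0.579, -0.195); φ = arcsin(p_z) ≈ -11.23°, λ = atan2(p_y, p_x) ≈ -143.85°.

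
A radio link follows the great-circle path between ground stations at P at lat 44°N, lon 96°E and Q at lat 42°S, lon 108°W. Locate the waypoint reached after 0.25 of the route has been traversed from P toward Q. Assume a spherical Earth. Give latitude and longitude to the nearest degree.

≈ lat 31°N, lon 145°E

Convert each endpoint to a unit vector on the sphere (x = cos φ cos λ, y = cos φ sin λ, z = sin φ).
The central angle between the endpoints is δ = arccos(p₁·p₂) ≈ 2.834 rad (162.4°).
Interpolate at f = 0.25 with slerp weights a = sin((1−f)δ)/sin δ ≈ 2.810, b = sin(fδ)/sin δ ≈ 2.152.
p = a·p₁ + b·p₂ ≈ (-0.705, 0.490, 0.512); φ = arcsin(p_z) ≈ 30.82°, λ = atan2(p_y, p_x) ≈ 145.24°.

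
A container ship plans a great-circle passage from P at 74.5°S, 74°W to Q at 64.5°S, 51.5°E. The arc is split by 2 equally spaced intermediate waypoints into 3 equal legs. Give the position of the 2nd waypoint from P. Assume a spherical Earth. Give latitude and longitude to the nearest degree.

≈ 75°S, 34°E

Convert each endpoint to a unit vector on the sphere (x = cos φ cos λ, y = cos φ sin λ, z = sin φ).
The central angle between the endpoints is δ = arccos(p₁·p₂) ≈ 0.639 rad (36.6°).
Interpolate at f = 2/3 with slerp weights a = sin((1−f)δ)/sin δ ≈ 0.354, b = sin(fδ)/sin δ ≈ 0.693.
p = a·p₁ + b·p₂ ≈ (0.212, 0.142, -0.967); φ = arcsin(p_z) ≈ -75.21°, λ = atan2(p_y, p_x) ≈ 33.91°.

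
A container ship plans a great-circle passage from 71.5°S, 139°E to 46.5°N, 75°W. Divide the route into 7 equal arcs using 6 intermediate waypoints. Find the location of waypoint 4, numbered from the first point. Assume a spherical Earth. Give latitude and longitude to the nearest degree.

≈ 15°S, 95°W

The haversine formula gives a central angle δ ≈ 2.624 rad (150.3°) between the endpoints.
Interpolate at f = 4/7 with slerp weights a = sin((1−f)δ)/sin δ ≈ 1.823, b = sin(fδ)/sin δ ≈ 2.016.
p = a·p₁ + b·p₂ ≈ (-0.077, -0.961, -0.267); φ = arcsin(p_z) ≈ -15.46°, λ = atan2(p_y, p_x) ≈ -94.61°.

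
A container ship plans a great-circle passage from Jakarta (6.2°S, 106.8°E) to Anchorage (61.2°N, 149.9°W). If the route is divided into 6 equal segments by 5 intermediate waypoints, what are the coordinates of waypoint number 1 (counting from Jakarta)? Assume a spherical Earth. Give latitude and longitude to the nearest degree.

≈ (9°N, 115°E)

Write both endpoints as unit vectors p₁, p₂ with components (cos φ cos λ, cos φ sin λ, sin φ).
The central angle between the endpoints is δ = arccos(p₁·p₂) ≈ 1.777 rad (101.8°).
Interpolate at f = 1/6 with slerp weights a = sin((1−f)δ)/sin δ ≈ 1.018, b = sin(fδ)/sin δ ≈ 0.298.
p = a·p₁ + b·p₂ ≈ (-0.417, 0.896, 0.151); φ = arcsin(p_z) ≈ 8.71°, λ = atan2(p_y, p_x) ≈ 114.93°.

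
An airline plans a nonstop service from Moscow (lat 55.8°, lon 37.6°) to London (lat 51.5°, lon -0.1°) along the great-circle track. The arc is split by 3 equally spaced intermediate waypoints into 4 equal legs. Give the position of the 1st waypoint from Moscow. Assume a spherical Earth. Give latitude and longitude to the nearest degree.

≈ lat 56°, lon 28°

Write both endpoints as unit vectors p₁, p₂ with components (cos φ cos λ, cos φ sin λ, sin φ).
The central angle between the endpoints is δ = arccos(p₁·p₂) ≈ 0.392 rad (22.5°).
Interpolate at f = 1/4 with slerp weights a = sin((1−f)δ)/sin δ ≈ 0.759, b = sin(fδ)/sin δ ≈ 0.256.
p = a·p₁ + b·p₂ ≈ (0.497, 0.260, 0.828); φ = arcsin(p_z) ≈ 55.87°, λ = atan2(p_y, p_x) ≈ 27.59°.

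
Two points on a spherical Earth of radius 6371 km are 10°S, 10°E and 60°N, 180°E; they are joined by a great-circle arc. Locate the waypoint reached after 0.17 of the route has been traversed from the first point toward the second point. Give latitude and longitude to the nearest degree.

≈ 12°N, 12°E

From cos δ = sin φ₁ sin φ₂ + cos φ₁ cos φ₂ cos Δλ, the central angle is δ ≈ 2.259 rad (129.4°).
Interpolate at f = 0.17 with slerp weights a = sin((1−f)δ)/sin δ ≈ 1.235, b = sin(fδ)/sin δ ≈ 0.485.
p = a·p₁ + b·p₂ ≈ (0.956, 0.211, 0.206); φ = arcsin(p_z) ≈ 11.87°, λ = atan2(p_y, p_x) ≈ 12.47°.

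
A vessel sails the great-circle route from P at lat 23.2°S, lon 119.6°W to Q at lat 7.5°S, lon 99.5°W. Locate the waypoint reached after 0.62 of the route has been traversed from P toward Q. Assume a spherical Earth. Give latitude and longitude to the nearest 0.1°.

≈ lat 13.7°S, lon 106.8°W

The haversine formula gives a central angle δ ≈ 0.434 rad (24.9°) between the endpoints.
Interpolate at f = 0.62 with slerp weights a = sin((1−f)δ)/sin δ ≈ 0.390, b = sin(fδ)/sin δ ≈ 0.632.
p = a·p₁ + b·p₂ ≈ (-0.281, -0.930, -0.236); φ = arcsin(p_z) ≈ -13.67°, λ = atan2(p_y, p_x) ≈ -106.79°.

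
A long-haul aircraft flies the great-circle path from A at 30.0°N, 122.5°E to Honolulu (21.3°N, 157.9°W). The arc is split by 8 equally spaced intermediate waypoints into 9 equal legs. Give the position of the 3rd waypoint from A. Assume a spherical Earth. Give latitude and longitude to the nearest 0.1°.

≈ 32.9°N, 150.1°E

The haversine formula gives a central angle δ ≈ 1.237 rad (70.9°) between the endpoints.
Interpolate at f = 3/9 with slerp weights a = sin((1−f)δ)/sin δ ≈ 0.777, b = sin(fδ)/sin δ ≈ 0.424.
p = a·p₁ + b·p₂ ≈ (-0.728, 0.419, 0.543); φ = arcsin(p_z) ≈ 32.87°, λ = atan2(p_y, p_x) ≈ 150.07°.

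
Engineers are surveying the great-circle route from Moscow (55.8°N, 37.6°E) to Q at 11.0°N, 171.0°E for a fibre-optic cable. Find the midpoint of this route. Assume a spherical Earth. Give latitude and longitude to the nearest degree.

≈ 55°N, 137°E

The haversine formula gives a central angle δ ≈ 1.794 rad (102.8°) between the endpoints.
Interpolate at f = 1/2 with slerp weights a = sin((1−f)δ)/sin δ ≈ 0.801, b = sin(fδ)/sin δ ≈ 0.801.
p = a·p₁ + b·p₂ ≈ (-0.420, 0.398, 0.816); φ = arcsin(p_z) ≈ 54.65°, λ = atan2(p_y, p_x) ≈ 136.55°.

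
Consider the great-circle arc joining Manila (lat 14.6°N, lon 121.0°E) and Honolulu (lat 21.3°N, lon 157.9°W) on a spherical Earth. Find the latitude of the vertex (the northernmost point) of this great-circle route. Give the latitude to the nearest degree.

The great circle lies in the plane with unit normal n̂ = (p₁ × p₂)/|p₁ × p₂|.
Here n̂_z ≈ +0.916; the vertex latitude is φ_max = arccos|n̂_z| ≈ 23.7°.
Check via Clairaut: cos φ_max = |cos φ₁| · sin C = cos(14.6°)·sin(71.1°) ≈ 0.916, again giving ≈ 23.7°.

≈ 24°N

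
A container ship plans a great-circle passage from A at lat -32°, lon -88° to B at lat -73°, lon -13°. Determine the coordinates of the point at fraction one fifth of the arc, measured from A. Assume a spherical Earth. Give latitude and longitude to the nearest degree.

≈ lat -42°, lon -83°

Convert each endpoint to a unit vector on the sphere (x = cos φ cos λ, y = cos φ sin λ, z = sin φ).
The central angle between the endpoints is δ = arccos(p₁·p₂) ≈ 0.963 rad (55.2°).
Interpolate at f = 1/5 with slerp weights a = sin((1−f)δ)/sin δ ≈ 0.848, b = sin(fδ)/sin δ ≈ 0.233.
p = a·p₁ + b·p₂ ≈ (0.092, -0.734, -0.673); φ = arcsin(p_z) ≈ -42.27°, λ = atan2(p_y, p_x) ≈ -82.89°.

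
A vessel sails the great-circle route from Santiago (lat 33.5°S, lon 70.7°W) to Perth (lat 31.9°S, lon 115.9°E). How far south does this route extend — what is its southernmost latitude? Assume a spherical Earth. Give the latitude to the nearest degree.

≈ 85°S

The great circle lies in the plane with unit normal n̂ = (p₁ × p₂)/|p₁ × p₂|.
Here n̂_z ≈ -0.089; the vertex latitude is φ_max = arccos|n̂_z| ≈ 84.9°.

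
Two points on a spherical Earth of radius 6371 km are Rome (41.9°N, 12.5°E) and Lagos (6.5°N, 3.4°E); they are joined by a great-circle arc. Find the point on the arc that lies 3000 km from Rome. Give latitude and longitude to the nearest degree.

≈ 16°N, 5°E

Write both endpoints as unit vectors p₁, p₂ with components (cos φ cos λ, cos φ sin λ, sin φ).
The central angle between the endpoints is δ = arccos(p₁·p₂) ≈ 0.634 rad (36.3°). The total great-circle distance is δ·R ≈ 0.634 × 6371 ≈ 4038 km, so the target fraction is f = 3000/4038 ≈ 0.743.
Interpolate at f ≈ 0.743 with slerp weights a = sin((1−f)δ)/sin δ ≈ 0.274, b = sin(fδ)/sin δ ≈ 0.766.
p = a·p₁ + b·p₂ ≈ (0.959, 0.089, 0.270); φ = arcsin(p_z) ≈ 15.64°, λ = atan2(p_y, p_x) ≈ 5.32°.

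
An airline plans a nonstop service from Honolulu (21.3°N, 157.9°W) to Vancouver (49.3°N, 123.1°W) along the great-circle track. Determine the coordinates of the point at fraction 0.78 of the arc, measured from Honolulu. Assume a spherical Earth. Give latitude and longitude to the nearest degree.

Write both endpoints as unit vectors p₁, p₂ with components (cos φ cos λ, cos φ sin λ, sin φ).
The central angle between the endpoints is δ = arccos(p₁·p₂) ≈ 0.685 rad (39.3°).
Interpolate at f = 0.78 with slerp weights a = sin((1−f)δ)/sin δ ≈ 0.237, b = sin(fδ)/sin δ ≈ 0.805.
p = a·p₁ + b·p₂ ≈ (-0.491, -0.523, 0.696); φ = arcsin(p_z) ≈ 44.14°, λ = atan2(p_y, p_x) ≈ -133.23°.

≈ 44°N, 133°W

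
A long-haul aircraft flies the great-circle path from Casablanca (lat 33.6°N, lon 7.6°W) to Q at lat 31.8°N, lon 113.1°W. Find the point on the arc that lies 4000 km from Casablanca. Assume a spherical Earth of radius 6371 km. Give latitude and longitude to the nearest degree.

Write both endpoints as unit vectors p₁, p₂ with components (cos φ cos λ, cos φ sin λ, sin φ).
The central angle between the endpoints is δ = arccos(p₁·p₂) ≈ 1.468 rad (84.1°). The total great-circle distance is δ·R ≈ 1.468 × 6371 ≈ 9354 km, so the target fraction is f = 4000/9354 ≈ 0.428.
Interpolate at f ≈ 0.428 with slerp weights a = sin((1−f)δ)/sin δ ≈ 0.749, b = sin(fδ)/sin δ ≈ 0.591.
p = a·p₁ + b·p₂ ≈ (0.421, -0.544, 0.726); φ = arcsin(p_z) ≈ 46.51°, λ = atan2(p_y, p_x) ≈ -52.25°.

≈ lat 47°N, lon 52°W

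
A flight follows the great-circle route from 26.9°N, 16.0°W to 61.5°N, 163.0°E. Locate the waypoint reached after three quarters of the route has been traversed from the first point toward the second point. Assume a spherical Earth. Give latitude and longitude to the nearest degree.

≈ 84°N, 159°E

Write both endpoints as unit vectors p₁, p₂ with components (cos φ cos λ, cos φ sin λ, sin φ).
The central angle between the endpoints is δ = arccos(p₁·p₂) ≈ 1.599 rad (91.6°).
Interpolate at f = 3/4 with slerp weights a = sin((1−f)δ)/sin δ ≈ 0.389, b = sin(fδ)/sin δ ≈ 0.932.
p = a·p₁ + b·p₂ ≈ (-0.092, 0.034, 0.995); φ = arcsin(p_z) ≈ 84.39°, λ = atan2(p_y, p_x) ≈ 159.45°.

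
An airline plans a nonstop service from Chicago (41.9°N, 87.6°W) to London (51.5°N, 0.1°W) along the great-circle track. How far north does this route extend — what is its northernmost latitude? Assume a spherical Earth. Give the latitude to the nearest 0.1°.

The great circle lies in the plane with unit normal n̂ = (p₁ × p₂)/|p₁ × p₂|.
Here n̂_z ≈ +0.551; the vertex latitude is φ_max = arccos|n̂_z| ≈ 56.6°.
Check via Clairaut: cos φ_max = |cos φ₁| · sin C = cos(41.9°)·sin(47.8°) ≈ 0.551, again giving ≈ 56.6°.

≈ 56.6°N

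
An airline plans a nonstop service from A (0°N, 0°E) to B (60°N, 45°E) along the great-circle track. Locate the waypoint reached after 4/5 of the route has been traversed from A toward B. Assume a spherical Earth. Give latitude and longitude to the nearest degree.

Write both endpoints as unit vectors p₁, p₂ with components (cos φ cos λ, cos φ sin λ, sin φ).
The central angle between the endpoints is δ = arccos(p₁·p₂) ≈ 1.209 rad (69.3°).
Interpolate at f = 4/5 with slerp weights a = sin((1−f)δ)/sin δ ≈ 0.256, b = sin(fδ)/sin δ ≈ 0.880.
p = a·p₁ + b·p₂ ≈ (0.567, 0.311, 0.762); φ = arcsin(p_z) ≈ 49.68°, λ = atan2(p_y, p_x) ≈ 28.75°.

≈ (50°N, 29°E)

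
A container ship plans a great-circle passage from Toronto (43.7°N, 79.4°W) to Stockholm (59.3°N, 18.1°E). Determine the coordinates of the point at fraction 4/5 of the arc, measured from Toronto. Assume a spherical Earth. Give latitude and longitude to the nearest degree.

≈ 64°N, 4°W

The haversine formula gives a central angle δ ≈ 0.993 rad (56.9°) between the endpoints.
Interpolate at f = 4/5 with slerp weights a = sin((1−f)δ)/sin δ ≈ 0.236, b = sin(fδ)/sin δ ≈ 0.852.
p = a·p₁ + b·p₂ ≈ (0.445, -0.032, 0.895); φ = arcsin(p_z) ≈ 63.52°, λ = atan2(p_y, p_x) ≈ -4.15°.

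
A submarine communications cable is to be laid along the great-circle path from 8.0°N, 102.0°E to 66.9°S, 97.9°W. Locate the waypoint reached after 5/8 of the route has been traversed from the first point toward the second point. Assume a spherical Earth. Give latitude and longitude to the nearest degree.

Convert each endpoint to a unit vector on the sphere (x = cos φ cos λ, y = cos φ sin λ, z = sin φ).
The central angle between the endpoints is δ = arccos(p₁·p₂) ≈ 2.087 rad (119.6°).
Interpolate at f = 5/8 with slerp weights a = sin((1−f)δ)/sin δ ≈ 0.811, b = sin(fδ)/sin δ ≈ 1.109.
p = a·p₁ + b·p₂ ≈ (-0.227, 0.354, -0.907); φ = arcsin(p_z) ≈ -65.13°, λ = atan2(p_y, p_x) ≈ 122.62°.

≈ 65°S, 123°E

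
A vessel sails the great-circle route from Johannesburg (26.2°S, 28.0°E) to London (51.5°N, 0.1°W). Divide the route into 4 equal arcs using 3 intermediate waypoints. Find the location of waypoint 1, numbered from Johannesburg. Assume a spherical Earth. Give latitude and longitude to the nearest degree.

≈ 7°S, 22°E

From cos δ = sin φ₁ sin φ₂ + cos φ₁ cos φ₂ cos Δλ, the central angle is δ ≈ 1.423 rad (81.5°).
Interpolate at f = 1/4 with slerp weights a = sin((1−f)δ)/sin δ ≈ 0.886, b = sin(fδ)/sin δ ≈ 0.352.
p = a·p₁ + b·p₂ ≈ (0.921, 0.373, -0.115); φ = arcsin(p_z) ≈ -6.63°, λ = atan2(p_y, p_x) ≈ 22.03°.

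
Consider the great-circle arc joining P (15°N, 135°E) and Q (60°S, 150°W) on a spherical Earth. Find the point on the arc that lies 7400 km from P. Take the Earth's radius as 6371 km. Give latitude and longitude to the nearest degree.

≈ (42°S, 172°E)

Convert each endpoint to a unit vector on the sphere (x = cos φ cos λ, y = cos φ sin λ, z = sin φ).
The central angle between the endpoints is δ = arccos(p₁·p₂) ≈ 1.670 rad (95.7°). The total great-circle distance is δ·R ≈ 1.670 × 6371 ≈ 10640 km, so the target fraction is f = 7400/10640 ≈ 0.695.
Interpolate at f ≈ 0.695 with slerp weights a = sin((1−f)δ)/sin δ ≈ 0.489, b = sin(fδ)/sin δ ≈ 0.922.
p = a·p₁ + b·p₂ ≈ (-0.733, 0.104, -0.672); φ = arcsin(p_z) ≈ -42.20°, λ = atan2(p_y, p_x) ≈ 171.95°.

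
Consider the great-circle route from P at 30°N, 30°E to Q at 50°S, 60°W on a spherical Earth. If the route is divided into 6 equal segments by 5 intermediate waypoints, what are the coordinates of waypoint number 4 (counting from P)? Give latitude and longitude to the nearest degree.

≈ 28°S, 20°W

From cos δ = sin φ₁ sin φ₂ + cos φ₁ cos φ₂ cos Δλ, the central angle is δ ≈ 1.964 rad (112.5°).
Interpolate at f = 4/6 with slerp weights a = sin((1−f)δ)/sin δ ≈ 0.659, b = sin(fδ)/sin δ ≈ 1.046.
p = a·p₁ + b·p₂ ≈ (0.830, -0.297, -0.472); φ = arcsin(p_z) ≈ -28.13°, λ = atan2(p_y, p_x) ≈ -19.66°.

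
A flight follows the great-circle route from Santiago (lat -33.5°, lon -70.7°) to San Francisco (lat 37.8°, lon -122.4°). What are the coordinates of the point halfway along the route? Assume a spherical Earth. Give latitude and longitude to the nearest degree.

≈ lat 2°, lon -96°

Write both endpoints as unit vectors p₁, p₂ with components (cos φ cos λ, cos φ sin λ, sin φ).
The central angle between the endpoints is δ = arccos(p₁·p₂) ≈ 1.501 rad (86.0°).
Interpolate at f = 1/2 with slerp weights a = sin((1−f)δ)/sin δ ≈ 0.684, b = sin(fδ)/sin δ ≈ 0.684.
p = a·p₁ + b·p₂ ≈ (-0.101, -0.994, 0.042); φ = arcsin(p_z) ≈ 2.39°, λ = atan2(p_y, p_x) ≈ -95.80°.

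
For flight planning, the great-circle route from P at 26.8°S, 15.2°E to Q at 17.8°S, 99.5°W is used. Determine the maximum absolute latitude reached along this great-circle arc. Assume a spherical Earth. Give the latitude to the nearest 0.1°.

≈ 37.7°S

The great circle lies in the plane with unit normal n̂ = (p₁ × p₂)/|p₁ × p₂|.
Here n̂_z ≈ -0.791; the vertex latitude is φ_max = arccos|n̂_z| ≈ 37.7°.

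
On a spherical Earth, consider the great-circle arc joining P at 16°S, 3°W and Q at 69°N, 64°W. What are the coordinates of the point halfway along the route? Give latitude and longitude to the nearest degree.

Write both endpoints as unit vectors p₁, p₂ with components (cos φ cos λ, cos φ sin λ, sin φ).
The central angle between the endpoints is δ = arccos(p₁·p₂) ≈ 1.661 rad (95.2°).
Interpolate at f = 1/2 with slerp weights a = sin((1−f)δ)/sin δ ≈ 0.741, b = sin(fδ)/sin δ ≈ 0.741.
p = a·p₁ + b·p₂ ≈ (0.828, -0.276, 0.488); φ = arcsin(p_z) ≈ 29.20°, λ = atan2(p_y, p_x) ≈ -18.44°.

≈ 29°N, 18°W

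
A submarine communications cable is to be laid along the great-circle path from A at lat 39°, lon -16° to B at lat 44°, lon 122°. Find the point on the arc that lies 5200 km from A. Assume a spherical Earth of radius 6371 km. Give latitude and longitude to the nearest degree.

≈ lat 68°, lon 54°

Convert each endpoint to a unit vector on the sphere (x = cos φ cos λ, y = cos φ sin λ, z = sin φ).
The central angle between the endpoints is δ = arccos(p₁·p₂) ≈ 1.549 rad (88.8°). The total great-circle distance is δ·R ≈ 1.549 × 6371 ≈ 9869 km, so the target fraction is f = 5200/9869 ≈ 0.527.
Interpolate at f ≈ 0.527 with slerp weights a = sin((1−f)δ)/sin δ ≈ 0.669, b = sin(fδ)/sin δ ≈ 0.729.
p = a·p₁ + b·p₂ ≈ (0.222, 0.301, 0.927); φ = arcsin(p_z) ≈ 68.02°, λ = atan2(p_y, p_x) ≈ 53.59°.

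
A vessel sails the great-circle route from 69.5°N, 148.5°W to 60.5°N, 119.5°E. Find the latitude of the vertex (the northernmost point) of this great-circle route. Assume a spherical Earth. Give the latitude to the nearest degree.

The great circle lies in the plane with unit normal n̂ = (p₁ × p₂)/|p₁ × p₂|.
Here n̂_z ≈ -0.293; the vertex latitude is φ_max = arccos|n̂_z| ≈ 72.9°.

≈ 73°N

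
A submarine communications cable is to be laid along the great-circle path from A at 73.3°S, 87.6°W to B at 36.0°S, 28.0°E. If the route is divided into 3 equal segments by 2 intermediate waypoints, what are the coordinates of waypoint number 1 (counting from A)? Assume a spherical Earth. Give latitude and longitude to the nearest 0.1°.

From cos δ = sin φ₁ sin φ₂ + cos φ₁ cos φ₂ cos Δλ, the central angle is δ ≈ 1.090 rad (62.4°).
Interpolate at f = 1/3 with slerp weights a = sin((1−f)δ)/sin δ ≈ 0.749, b = sin(fδ)/sin δ ≈ 0.401.
p = a·p₁ + b·p₂ ≈ (0.295, -0.063, -0.953); φ = arcsin(p_z) ≈ -72.42°, λ = atan2(p_y, p_x) ≈ -12.02°.

≈ 72.4°S, 12.0°W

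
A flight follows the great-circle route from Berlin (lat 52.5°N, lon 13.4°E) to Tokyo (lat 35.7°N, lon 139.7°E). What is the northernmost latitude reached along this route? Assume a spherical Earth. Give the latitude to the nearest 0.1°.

The great circle lies in the plane with unit normal n̂ = (p₁ × p₂)/|p₁ × p₂|.
Here n̂_z ≈ +0.404; the vertex latitude is φ_max = arccos|n̂_z| ≈ 66.2°.

≈ 66.2°N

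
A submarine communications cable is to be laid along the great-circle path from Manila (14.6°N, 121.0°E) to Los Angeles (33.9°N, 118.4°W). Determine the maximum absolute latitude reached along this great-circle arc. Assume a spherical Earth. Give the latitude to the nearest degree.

The great circle lies in the plane with unit normal n̂ = (p₁ × p₂)/|p₁ × p₂|.
Here n̂_z ≈ +0.718; the vertex latitude is φ_max = arccos|n̂_z| ≈ 44.1°.

≈ 44°N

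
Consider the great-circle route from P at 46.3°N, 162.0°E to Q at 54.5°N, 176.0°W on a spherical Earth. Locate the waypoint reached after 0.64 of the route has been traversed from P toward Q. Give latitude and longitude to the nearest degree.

From cos δ = sin φ₁ sin φ₂ + cos φ₁ cos φ₂ cos Δλ, the central angle is δ ≈ 0.282 rad (16.1°).
Interpolate at f = 0.64 with slerp weights a = sin((1−f)δ)/sin δ ≈ 0.364, b = sin(fδ)/sin δ ≈ 0.645.
p = a·p₁ + b·p₂ ≈ (-0.613, 0.052, 0.788); φ = arcsin(p_z) ≈ 52.04°, λ = atan2(p_y, p_x) ≈ 175.19°.

≈ 52°N, 175°E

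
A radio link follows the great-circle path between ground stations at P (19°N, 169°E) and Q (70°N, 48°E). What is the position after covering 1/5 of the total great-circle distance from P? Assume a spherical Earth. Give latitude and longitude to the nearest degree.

≈ (35°N, 163°E)

Convert each endpoint to a unit vector on the sphere (x = cos φ cos λ, y = cos φ sin λ, z = sin φ).
The central angle between the endpoints is δ = arccos(p₁·p₂) ≈ 1.431 rad (82.0°).
Interpolate at f = 1/5 with slerp weights a = sin((1−f)δ)/sin δ ≈ 0.920, b = sin(fδ)/sin δ ≈ 0.285.
p = a·p₁ + b·p₂ ≈ (-0.788, 0.238, 0.567); φ = arcsin(p_z) ≈ 34.56°, λ = atan2(p_y, p_x) ≈ 163.18°.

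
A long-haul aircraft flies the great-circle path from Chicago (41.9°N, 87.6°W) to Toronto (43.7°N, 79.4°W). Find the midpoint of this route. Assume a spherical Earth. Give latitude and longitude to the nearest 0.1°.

The haversine formula gives a central angle δ ≈ 0.110 rad (6.3°) between the endpoints.
Interpolate at f = 1/2 with slerp weights a = sin((1−f)δ)/sin δ ≈ 0.501, b = sin(fδ)/sin δ ≈ 0.501.
p = a·p₁ + b·p₂ ≈ (0.082, -0.728, 0.680); φ = arcsin(p_z) ≈ 42.87°, λ = atan2(p_y, p_x) ≈ -83.56°.

≈ 42.9°N, 83.6°W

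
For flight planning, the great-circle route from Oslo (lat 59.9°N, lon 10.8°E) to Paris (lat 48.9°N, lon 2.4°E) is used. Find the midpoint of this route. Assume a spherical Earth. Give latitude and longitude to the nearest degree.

Write both endpoints as unit vectors p₁, p₂ with components (cos φ cos λ, cos φ sin λ, sin φ).
The central angle between the endpoints is δ = arccos(p₁·p₂) ≈ 0.210 rad (12.0°).
Interpolate at f = 1/2 with slerp weights a = sin((1−f)δ)/sin δ ≈ 0.503, b = sin(fδ)/sin δ ≈ 0.503.
p = a·p₁ + b·p₂ ≈ (0.578, 0.061, 0.814); φ = arcsin(p_z) ≈ 54.47°, λ = atan2(p_y, p_x) ≈ 6.03°.

≈ lat 54°N, lon 6°E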